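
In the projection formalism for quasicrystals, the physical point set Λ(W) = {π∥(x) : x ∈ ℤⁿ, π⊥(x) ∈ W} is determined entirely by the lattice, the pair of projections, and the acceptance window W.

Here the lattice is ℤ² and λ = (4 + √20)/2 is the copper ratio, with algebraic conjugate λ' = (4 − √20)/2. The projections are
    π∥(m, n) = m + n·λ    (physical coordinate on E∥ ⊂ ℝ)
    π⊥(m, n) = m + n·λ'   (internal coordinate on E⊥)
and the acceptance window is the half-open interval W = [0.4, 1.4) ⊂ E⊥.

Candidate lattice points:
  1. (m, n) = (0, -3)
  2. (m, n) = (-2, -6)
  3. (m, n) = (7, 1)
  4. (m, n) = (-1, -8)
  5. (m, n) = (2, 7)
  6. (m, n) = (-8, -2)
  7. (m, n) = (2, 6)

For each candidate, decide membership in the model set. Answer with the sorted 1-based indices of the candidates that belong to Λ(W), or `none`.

1, 4, 7

λ' = (4−√20)/2 ≈ -0.236068.
#1 (0,-3): internal coord 0 + (-3)·λ' = +0.708204; +0.708204 ∈ [0.4, 1.4) → IN Λ
#2 (-2,-6): internal coord -2 + (-6)·λ' = -0.583592; -0.583592 ∉ [0.4, 1.4) → out
#3 (7,1): internal coord 7 + (1)·λ' = +6.763932; +6.763932 ∉ [0.4, 1.4) → out
#4 (-1,-8): internal coord -1 + (-8)·λ' = +0.888544; +0.888544 ∈ [0.4, 1.4) → IN Λ
#5 (2,7): internal coord 2 + (7)·λ' = +0.347524; +0.347524 ∉ [0.4, 1.4) → out
#6 (-8,-2): internal coord -8 + (-2)·λ' = -7.527864; -7.527864 ∉ [0.4, 1.4) → out
#7 (2,6): internal coord 2 + (6)·λ' = +0.583592; +0.583592 ∈ [0.4, 1.4) → IN Λ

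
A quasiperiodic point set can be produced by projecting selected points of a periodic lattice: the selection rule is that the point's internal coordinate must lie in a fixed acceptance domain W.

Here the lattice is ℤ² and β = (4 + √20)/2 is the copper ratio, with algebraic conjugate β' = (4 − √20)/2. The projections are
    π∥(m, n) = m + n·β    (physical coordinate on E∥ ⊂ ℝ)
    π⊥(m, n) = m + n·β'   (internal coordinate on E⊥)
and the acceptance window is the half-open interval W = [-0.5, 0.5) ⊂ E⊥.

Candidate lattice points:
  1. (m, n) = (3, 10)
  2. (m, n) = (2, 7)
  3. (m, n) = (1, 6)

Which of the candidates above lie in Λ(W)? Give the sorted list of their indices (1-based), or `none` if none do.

β' = (4−√20)/2 ≈ -0.23607.
#1 (3,10): internal coord 3 + (10)·β' = +0.63932; +0.63932 ∉ [-0.5, 0.5) → out
#2 (2,7): internal coord 2 + (7)·β' = +0.34752; +0.34752 ∈ [-0.5, 0.5) → IN Λ
#3 (1,6): internal coord 1 + (6)·β' = -0.41641; -0.41641 ∈ [-0.5, 0.5) → IN Λ

2, 3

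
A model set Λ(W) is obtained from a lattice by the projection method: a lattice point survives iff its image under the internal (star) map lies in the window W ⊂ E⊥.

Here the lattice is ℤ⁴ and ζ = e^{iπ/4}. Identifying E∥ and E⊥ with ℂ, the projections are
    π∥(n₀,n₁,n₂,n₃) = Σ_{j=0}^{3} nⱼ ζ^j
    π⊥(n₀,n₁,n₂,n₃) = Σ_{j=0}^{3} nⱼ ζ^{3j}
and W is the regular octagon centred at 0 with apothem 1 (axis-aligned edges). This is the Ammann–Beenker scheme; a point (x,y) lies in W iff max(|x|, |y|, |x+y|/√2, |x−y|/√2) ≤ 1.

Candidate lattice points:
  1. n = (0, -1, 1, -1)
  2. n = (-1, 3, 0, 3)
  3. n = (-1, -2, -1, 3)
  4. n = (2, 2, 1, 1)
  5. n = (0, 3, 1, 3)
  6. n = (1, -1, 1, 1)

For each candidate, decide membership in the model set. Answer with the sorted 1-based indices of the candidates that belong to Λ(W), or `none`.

none

π⊥(n) = n₀ + n₁ζ³ + n₂ζ⁶ + n₃ζ⁹ where ζ = e^{iπ/4}.
#1 (0, -1, 1, -1): internal (0.0000, -2.4142); octagon support 2.4142 vs apothem 1 → ∉ W
#2 (-1, 3, 0, 3): internal (-1.0000, 4.2426); octagon support 4.2426 vs apothem 1 → ∉ W
#3 (-1, -2, -1, 3): internal (2.5355, 1.7071); octagon support 3.0000 vs apothem 1 → ∉ W
#4 (2, 2, 1, 1): internal (1.2929, 1.1213); octagon support 1.7071 vs apothem 1 → ∉ W
#5 (0, 3, 1, 3): internal (0.0000, 3.2426); octagon support 3.2426 vs apothem 1 → ∉ W
#6 (1, -1, 1, 1): internal (2.4142, -1.0000); octagon support 2.4142 vs apothem 1 → ∉ W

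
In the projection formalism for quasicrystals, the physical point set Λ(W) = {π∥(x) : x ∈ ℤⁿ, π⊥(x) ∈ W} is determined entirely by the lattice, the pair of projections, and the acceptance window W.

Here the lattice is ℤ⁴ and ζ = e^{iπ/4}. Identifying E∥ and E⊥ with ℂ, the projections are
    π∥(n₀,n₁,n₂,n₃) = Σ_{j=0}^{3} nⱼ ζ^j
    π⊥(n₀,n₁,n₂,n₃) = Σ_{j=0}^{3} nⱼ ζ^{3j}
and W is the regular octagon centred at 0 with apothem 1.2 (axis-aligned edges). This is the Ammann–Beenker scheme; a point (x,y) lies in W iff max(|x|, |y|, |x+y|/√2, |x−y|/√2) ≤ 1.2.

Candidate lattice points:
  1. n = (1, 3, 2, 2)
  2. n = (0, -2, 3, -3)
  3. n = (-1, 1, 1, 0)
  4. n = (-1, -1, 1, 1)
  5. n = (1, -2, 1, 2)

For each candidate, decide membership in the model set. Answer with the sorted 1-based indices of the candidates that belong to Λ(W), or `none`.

4

With ζ = e^{iπ/4} the internal vectors are ζ^0,ζ^3,ζ^6,ζ^9.
#1 (1, 3, 2, 2): internal (0.29289, 1.53553); octagon support 1.53553 vs apothem 1.2 → ∉ W
#2 (0, -2, 3, -3): internal (-0.70711, -6.53553); octagon support 6.53553 vs apothem 1.2 → ∉ W
#3 (-1, 1, 1, 0): internal (-1.70711, -0.29289); octagon support 1.70711 vs apothem 1.2 → ∉ W
#4 (-1, -1, 1, 1): internal (0.41421, -1.00000); octagon support 1.00000 vs apothem 1.2 → ∈ W
#5 (1, -2, 1, 2): internal (3.82843, -1.00000); octagon support 3.82843 vs apothem 1.2 → ∉ W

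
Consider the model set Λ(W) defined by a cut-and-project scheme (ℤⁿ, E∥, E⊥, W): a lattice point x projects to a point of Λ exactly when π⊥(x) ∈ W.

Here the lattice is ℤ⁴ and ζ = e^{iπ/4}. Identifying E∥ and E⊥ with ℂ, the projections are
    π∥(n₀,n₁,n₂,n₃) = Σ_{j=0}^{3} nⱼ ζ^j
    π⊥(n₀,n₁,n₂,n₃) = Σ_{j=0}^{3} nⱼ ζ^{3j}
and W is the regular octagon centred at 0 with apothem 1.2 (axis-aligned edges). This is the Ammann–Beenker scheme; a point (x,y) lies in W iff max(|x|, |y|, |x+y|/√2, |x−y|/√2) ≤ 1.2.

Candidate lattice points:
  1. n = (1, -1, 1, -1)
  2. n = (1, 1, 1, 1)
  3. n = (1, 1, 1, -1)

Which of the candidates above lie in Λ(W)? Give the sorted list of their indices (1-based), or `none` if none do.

2, 3

π⊥(n) = n₀ + n₁ζ³ + n₂ζ⁶ + n₃ζ⁹ where ζ = e^{iπ/4}.
candidate 1: n = (1, -1, 1, -1) → π⊥ ≈ (+1.000000, -2.414214); max(|x|,|y|,|x±y|/√2) = 2.414214 > 1.2 ⇒ ∉ W
candidate 2: n = (1, 1, 1, 1) → π⊥ ≈ (+1.000000, +0.414214); max(|x|,|y|,|x±y|/√2) = 1.000000 ≤ 1.2 ⇒ ∈ W
candidate 3: n = (1, 1, 1, -1) → π⊥ ≈ (-0.414214, -1.000000); max(|x|,|y|,|x±y|/√2) = 1.000000 ≤ 1.2 ⇒ ∈ W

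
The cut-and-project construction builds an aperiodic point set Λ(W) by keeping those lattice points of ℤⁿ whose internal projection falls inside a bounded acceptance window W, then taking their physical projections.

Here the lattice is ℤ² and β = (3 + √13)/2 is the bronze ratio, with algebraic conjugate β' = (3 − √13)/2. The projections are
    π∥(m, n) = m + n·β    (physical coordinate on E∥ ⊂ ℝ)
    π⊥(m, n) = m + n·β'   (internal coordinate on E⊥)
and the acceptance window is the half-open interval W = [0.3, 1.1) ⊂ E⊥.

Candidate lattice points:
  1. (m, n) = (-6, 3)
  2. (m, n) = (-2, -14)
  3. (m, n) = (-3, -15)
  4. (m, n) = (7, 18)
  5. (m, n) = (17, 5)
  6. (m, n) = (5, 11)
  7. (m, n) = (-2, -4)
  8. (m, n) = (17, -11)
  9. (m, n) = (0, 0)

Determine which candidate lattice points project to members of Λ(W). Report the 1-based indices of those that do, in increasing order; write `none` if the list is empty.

β' = (3−√13)/2 ≈ -0.30278.
#1 (-6,3): internal coord -6 + (3)·β' = -6.90833; -6.90833 ∉ [0.3, 1.1) → out
#2 (-2,-14): internal coord -2 + (-14)·β' = +2.23886; +2.23886 ∉ [0.3, 1.1) → out
#3 (-3,-15): internal coord -3 + (-15)·β' = +1.54163; +1.54163 ∉ [0.3, 1.1) → out
#4 (7,18): internal coord 7 + (18)·β' = +1.55004; +1.55004 ∉ [0.3, 1.1) → out
#5 (17,5): internal coord 17 + (5)·β' = +15.48612; +15.48612 ∉ [0.3, 1.1) → out
#6 (5,11): internal coord 5 + (11)·β' = +1.66947; +1.66947 ∉ [0.3, 1.1) → out
#7 (-2,-4): internal coord -2 + (-4)·β' = -0.78890; -0.78890 ∉ [0.3, 1.1) → out
#8 (17,-11): internal coord 17 + (-11)·β' = +20.33053; +20.33053 ∉ [0.3, 1.1) → out
#9 (0,0): internal coord 0 + (0)·β' = +0.00000; +0.00000 ∉ [0.3, 1.1) → out

none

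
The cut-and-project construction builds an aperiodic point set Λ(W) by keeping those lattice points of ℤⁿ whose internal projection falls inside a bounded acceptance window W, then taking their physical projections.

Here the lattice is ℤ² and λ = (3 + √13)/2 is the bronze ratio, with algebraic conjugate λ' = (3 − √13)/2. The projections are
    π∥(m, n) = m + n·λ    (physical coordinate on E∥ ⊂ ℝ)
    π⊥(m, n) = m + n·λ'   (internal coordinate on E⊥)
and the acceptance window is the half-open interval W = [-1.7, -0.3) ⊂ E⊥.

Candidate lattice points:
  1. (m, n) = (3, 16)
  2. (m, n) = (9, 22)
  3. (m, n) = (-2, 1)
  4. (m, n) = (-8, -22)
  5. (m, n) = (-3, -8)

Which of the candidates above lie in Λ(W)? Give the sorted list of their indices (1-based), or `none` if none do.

Compute λ' = (3−√13)/2 = -0.302776, so π⊥(m,n) = m -0.302776·n.
[1] lift (3,16): star map gives -1.844410; window check -1.7 ≤ -1.844410 < -0.3 is false → out
[2] lift (9,22): star map gives 2.338936; window check -1.7 ≤ 2.338936 < -0.3 is false → out
[3] lift (-2,1): star map gives -2.302776; window check -1.7 ≤ -2.302776 < -0.3 is false → out
[4] lift (-8,-22): star map gives -1.338936; window check -1.7 ≤ -1.338936 < -0.3 is true → IN Λ
[5] lift (-3,-8): star map gives -0.577795; window check -1.7 ≤ -0.577795 < -0.3 is true → IN Λ

4, 5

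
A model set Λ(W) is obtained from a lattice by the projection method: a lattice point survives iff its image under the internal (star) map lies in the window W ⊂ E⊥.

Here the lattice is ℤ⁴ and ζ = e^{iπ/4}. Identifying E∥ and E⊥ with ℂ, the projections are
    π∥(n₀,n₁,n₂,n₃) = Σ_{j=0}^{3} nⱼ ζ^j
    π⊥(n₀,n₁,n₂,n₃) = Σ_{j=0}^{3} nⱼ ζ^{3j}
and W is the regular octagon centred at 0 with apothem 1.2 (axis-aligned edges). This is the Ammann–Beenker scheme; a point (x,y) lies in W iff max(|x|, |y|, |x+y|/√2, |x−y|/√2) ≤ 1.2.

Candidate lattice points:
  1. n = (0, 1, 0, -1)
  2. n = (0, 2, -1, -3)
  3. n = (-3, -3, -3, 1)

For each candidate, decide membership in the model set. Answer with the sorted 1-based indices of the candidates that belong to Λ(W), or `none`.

none

π⊥(n) = n₀ + n₁ζ³ + n₂ζ⁶ + n₃ζ⁹ where ζ = e^{iπ/4}.
candidate 1: n = (0, 1, 0, -1) → π⊥ ≈ (-1.4142, +0.0000); max(|x|,|y|,|x±y|/√2) = 1.4142 > 1.2 ⇒ ∉ W
candidate 2: n = (0, 2, -1, -3) → π⊥ ≈ (-3.5355, +0.2929); max(|x|,|y|,|x±y|/√2) = 3.5355 > 1.2 ⇒ ∉ W
candidate 3: n = (-3, -3, -3, 1) → π⊥ ≈ (-0.1716, +1.5858); max(|x|,|y|,|x±y|/√2) = 1.5858 > 1.2 ⇒ ∉ W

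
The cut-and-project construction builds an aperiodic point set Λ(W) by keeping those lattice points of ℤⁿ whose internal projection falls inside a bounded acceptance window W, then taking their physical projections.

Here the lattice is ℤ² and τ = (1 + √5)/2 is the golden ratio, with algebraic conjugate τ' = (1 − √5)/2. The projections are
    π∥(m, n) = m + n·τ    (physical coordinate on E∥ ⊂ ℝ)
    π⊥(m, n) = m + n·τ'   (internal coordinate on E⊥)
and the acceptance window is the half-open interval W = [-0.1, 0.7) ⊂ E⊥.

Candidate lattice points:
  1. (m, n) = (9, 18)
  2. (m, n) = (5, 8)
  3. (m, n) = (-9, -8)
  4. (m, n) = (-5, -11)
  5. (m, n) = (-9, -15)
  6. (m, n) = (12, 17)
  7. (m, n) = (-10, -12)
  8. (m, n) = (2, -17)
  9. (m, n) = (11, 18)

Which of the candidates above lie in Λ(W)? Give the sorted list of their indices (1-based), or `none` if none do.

2, 5

τ' = (1−√5)/2 ≈ -0.618034.
[1] lift (9,18): star map gives -2.124612; window check -0.1 ≤ -2.124612 < 0.7 is false → out
[2] lift (5,8): star map gives 0.055728; window check -0.1 ≤ 0.055728 < 0.7 is true → IN Λ
[3] lift (-9,-8): star map gives -4.055728; window check -0.1 ≤ -4.055728 < 0.7 is false → out
[4] lift (-5,-11): star map gives 1.798374; window check -0.1 ≤ 1.798374 < 0.7 is false → out
[5] lift (-9,-15): star map gives 0.270510; window check -0.1 ≤ 0.270510 < 0.7 is true → IN Λ
[6] lift (12,17): star map gives 1.493422; window check -0.1 ≤ 1.493422 < 0.7 is false → out
[7] lift (-10,-12): star map gives -2.583592; window check -0.1 ≤ -2.583592 < 0.7 is false → out
[8] lift (2,-17): star map gives 12.506578; window check -0.1 ≤ 12.506578 < 0.7 is false → out
[9] lift (11,18): star map gives -0.124612; window check -0.1 ≤ -0.124612 < 0.7 is false → out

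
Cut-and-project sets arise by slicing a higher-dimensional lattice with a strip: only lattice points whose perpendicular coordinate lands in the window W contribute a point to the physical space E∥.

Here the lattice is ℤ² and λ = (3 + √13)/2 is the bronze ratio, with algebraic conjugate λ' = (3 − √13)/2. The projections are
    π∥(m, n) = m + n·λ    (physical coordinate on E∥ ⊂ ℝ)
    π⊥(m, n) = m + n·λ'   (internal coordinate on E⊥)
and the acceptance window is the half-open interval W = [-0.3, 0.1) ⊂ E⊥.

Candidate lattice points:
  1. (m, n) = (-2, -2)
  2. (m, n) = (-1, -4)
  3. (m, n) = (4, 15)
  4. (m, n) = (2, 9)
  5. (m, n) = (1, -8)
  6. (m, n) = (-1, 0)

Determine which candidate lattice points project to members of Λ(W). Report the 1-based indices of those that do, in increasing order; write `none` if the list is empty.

λ' = (3−√13)/2 ≈ -0.30278.
#1 (-2,-2): internal coord -2 + (-2)·λ' = -1.39445; -1.39445 ∉ [-0.3, 0.1) → out
#2 (-1,-4): internal coord -1 + (-4)·λ' = +0.21110; +0.21110 ∉ [-0.3, 0.1) → out
#3 (4,15): internal coord 4 + (15)·λ' = -0.54163; -0.54163 ∉ [-0.3, 0.1) → out
#4 (2,9): internal coord 2 + (9)·λ' = -0.72498; -0.72498 ∉ [-0.3, 0.1) → out
#5 (1,-8): internal coord 1 + (-8)·λ' = +3.42221; +3.42221 ∉ [-0.3, 0.1) → out
#6 (-1,0): internal coord -1 + (0)·λ' = -1.00000; -1.00000 ∉ [-0.3, 0.1) → out

none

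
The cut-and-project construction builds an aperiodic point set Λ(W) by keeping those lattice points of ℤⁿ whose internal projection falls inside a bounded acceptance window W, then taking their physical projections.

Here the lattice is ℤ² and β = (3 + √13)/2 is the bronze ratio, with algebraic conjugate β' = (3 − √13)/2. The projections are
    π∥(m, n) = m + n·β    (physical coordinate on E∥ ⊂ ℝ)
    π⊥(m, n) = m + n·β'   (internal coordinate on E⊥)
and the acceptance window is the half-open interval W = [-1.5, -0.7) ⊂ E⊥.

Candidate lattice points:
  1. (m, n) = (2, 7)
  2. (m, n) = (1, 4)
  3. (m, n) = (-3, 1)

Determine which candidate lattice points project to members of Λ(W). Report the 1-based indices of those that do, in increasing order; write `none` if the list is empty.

none

β' = (3−√13)/2 ≈ -0.302776.
candidate 1: (m,n)=(2,7) → π∥ = 2+7·β ≈ 25.119429, π⊥ = 2+7·β' ≈ -0.119429 ∉ [-1.5, -0.7) ⇒ out
candidate 2: (m,n)=(1,4) → π∥ = 1+4·β ≈ 14.211103, π⊥ = 1+4·β' ≈ -0.211103 ∉ [-1.5, -0.7) ⇒ out
candidate 3: (m,n)=(-3,1) → π∥ = -3+1·β ≈ 0.302776, π⊥ = -3+1·β' ≈ -3.302776 ∉ [-1.5, -0.7) ⇒ out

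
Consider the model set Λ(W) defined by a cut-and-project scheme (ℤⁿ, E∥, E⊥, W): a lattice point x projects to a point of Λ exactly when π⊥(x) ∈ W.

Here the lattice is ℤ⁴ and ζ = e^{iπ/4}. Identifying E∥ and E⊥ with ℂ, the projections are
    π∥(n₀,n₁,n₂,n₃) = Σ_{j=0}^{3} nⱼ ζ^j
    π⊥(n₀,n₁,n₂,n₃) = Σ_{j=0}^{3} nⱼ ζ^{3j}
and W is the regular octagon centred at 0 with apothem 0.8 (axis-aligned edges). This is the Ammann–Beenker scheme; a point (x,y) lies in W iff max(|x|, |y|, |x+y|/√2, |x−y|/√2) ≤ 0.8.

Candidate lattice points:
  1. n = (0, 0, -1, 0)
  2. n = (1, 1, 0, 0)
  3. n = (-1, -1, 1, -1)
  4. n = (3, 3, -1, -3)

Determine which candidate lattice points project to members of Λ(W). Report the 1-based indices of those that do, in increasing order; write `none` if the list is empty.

π⊥(n) = n₀ + n₁ζ³ + n₂ζ⁶ + n₃ζ⁹ where ζ = e^{iπ/4}.
candidate 1: n = (0, 0, -1, 0) → π⊥ ≈ (+0.000000, +1.000000); max(|x|,|y|,|x±y|/√2) = 1.000000 > 0.8 ⇒ ∉ W
candidate 2: n = (1, 1, 0, 0) → π⊥ ≈ (+0.292893, +0.707107); max(|x|,|y|,|x±y|/√2) = 0.707107 ≤ 0.8 ⇒ ∈ W
candidate 3: n = (-1, -1, 1, -1) → π⊥ ≈ (-1.000000, -2.414214); max(|x|,|y|,|x±y|/√2) = 2.414214 > 0.8 ⇒ ∉ W
candidate 4: n = (3, 3, -1, -3) → π⊥ ≈ (-1.242641, +1.000000); max(|x|,|y|,|x±y|/√2) = 1.585786 > 0.8 ⇒ ∉ W

2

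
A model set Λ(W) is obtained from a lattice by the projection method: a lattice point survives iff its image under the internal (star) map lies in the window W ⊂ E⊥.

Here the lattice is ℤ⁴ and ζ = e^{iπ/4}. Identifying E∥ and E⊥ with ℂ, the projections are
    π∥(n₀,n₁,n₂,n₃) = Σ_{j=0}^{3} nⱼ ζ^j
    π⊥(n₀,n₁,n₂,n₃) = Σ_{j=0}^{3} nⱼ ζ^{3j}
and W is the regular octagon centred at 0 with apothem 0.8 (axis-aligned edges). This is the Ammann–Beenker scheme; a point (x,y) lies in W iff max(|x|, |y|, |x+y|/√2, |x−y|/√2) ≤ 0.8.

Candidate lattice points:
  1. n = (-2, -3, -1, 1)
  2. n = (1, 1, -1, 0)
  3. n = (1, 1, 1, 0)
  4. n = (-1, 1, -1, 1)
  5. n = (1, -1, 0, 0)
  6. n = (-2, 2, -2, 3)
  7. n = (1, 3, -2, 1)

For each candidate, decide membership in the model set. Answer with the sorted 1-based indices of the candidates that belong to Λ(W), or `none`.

3

Internal map: ζ^{3j} for j=0..3 gives (1,0), (−√2/2,√2/2), (0,−1), (√2/2,√2/2).
#1 (-2, -3, -1, 1): internal (0.8284, -0.4142); octagon support 0.8787 vs apothem 0.8 → ∉ W
#2 (1, 1, -1, 0): internal (0.2929, 1.7071); octagon support 1.7071 vs apothem 0.8 → ∉ W
#3 (1, 1, 1, 0): internal (0.2929, -0.2929); octagon support 0.4142 vs apothem 0.8 → ∈ W
#4 (-1, 1, -1, 1): internal (-1.0000, 2.4142); octagon support 2.4142 vs apothem 0.8 → ∉ W
#5 (1, -1, 0, 0): internal (1.7071, -0.7071); octagon support 1.7071 vs apothem 0.8 → ∉ W
#6 (-2, 2, -2, 3): internal (-1.2929, 5.5355); octagon support 5.5355 vs apothem 0.8 → ∉ W
#7 (1, 3, -2, 1): internal (-0.4142, 4.8284); octagon support 4.8284 vs apothem 0.8 → ∉ W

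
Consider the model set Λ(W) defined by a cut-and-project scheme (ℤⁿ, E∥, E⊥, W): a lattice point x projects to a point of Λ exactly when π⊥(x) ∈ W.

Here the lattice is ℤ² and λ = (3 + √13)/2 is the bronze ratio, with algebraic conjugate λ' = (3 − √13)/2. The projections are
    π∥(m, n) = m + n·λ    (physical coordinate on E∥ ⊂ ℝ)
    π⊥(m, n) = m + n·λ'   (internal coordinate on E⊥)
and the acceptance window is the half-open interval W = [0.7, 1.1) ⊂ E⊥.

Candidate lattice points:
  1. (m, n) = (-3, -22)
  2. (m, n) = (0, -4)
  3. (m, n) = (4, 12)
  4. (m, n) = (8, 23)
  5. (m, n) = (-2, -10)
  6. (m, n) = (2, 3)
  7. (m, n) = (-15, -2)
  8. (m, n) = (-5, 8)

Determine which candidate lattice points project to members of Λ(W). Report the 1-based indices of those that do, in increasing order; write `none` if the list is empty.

4, 5, 6

Numerically λ ≈ 3.302776 and λ' = −1/λ ≈ -0.302776.
#1 (-3,-22): internal coord -3 + (-22)·λ' = +3.661064; +3.661064 ∉ [0.7, 1.1) → out
#2 (0,-4): internal coord 0 + (-4)·λ' = +1.211103; +1.211103 ∉ [0.7, 1.1) → out
#3 (4,12): internal coord 4 + (12)·λ' = +0.366692; +0.366692 ∉ [0.7, 1.1) → out
#4 (8,23): internal coord 8 + (23)·λ' = +1.036160; +1.036160 ∈ [0.7, 1.1) → IN Λ
#5 (-2,-10): internal coord -2 + (-10)·λ' = +1.027756; +1.027756 ∈ [0.7, 1.1) → IN Λ
#6 (2,3): internal coord 2 + (3)·λ' = +1.091673; +1.091673 ∈ [0.7, 1.1) → IN Λ
#7 (-15,-2): internal coord -15 + (-2)·λ' = -14.394449; -14.394449 ∉ [0.7, 1.1) → out
#8 (-5,8): internal coord -5 + (8)·λ' = -7.422205; -7.422205 ∉ [0.7, 1.1) → out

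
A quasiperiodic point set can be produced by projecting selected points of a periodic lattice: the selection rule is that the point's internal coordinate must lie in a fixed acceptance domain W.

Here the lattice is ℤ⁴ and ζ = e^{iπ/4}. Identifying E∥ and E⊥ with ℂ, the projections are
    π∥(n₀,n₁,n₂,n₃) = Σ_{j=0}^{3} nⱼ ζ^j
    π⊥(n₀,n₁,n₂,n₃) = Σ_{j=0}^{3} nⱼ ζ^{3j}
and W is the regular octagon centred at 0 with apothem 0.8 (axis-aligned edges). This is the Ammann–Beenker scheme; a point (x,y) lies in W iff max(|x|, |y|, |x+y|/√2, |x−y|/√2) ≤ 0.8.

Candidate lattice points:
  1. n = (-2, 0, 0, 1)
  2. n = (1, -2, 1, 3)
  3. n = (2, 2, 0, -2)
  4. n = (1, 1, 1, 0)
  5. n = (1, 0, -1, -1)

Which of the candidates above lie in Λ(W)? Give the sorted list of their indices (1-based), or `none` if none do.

With ζ = e^{iπ/4} the internal vectors are ζ^0,ζ^3,ζ^6,ζ^9.
#1 (-2, 0, 0, 1): internal (-1.292893, 0.707107); octagon support 1.414214 vs apothem 0.8 → ∉ W
#2 (1, -2, 1, 3): internal (4.535534, -0.292893); octagon support 4.535534 vs apothem 0.8 → ∉ W
#3 (2, 2, 0, -2): internal (-0.828427, 0.000000); octagon support 0.828427 vs apothem 0.8 → ∉ W
#4 (1, 1, 1, 0): internal (0.292893, -0.292893); octagon support 0.414214 vs apothem 0.8 → ∈ W
#5 (1, 0, -1, -1): internal (0.292893, 0.292893); octagon support 0.414214 vs apothem 0.8 → ∈ W

4, 5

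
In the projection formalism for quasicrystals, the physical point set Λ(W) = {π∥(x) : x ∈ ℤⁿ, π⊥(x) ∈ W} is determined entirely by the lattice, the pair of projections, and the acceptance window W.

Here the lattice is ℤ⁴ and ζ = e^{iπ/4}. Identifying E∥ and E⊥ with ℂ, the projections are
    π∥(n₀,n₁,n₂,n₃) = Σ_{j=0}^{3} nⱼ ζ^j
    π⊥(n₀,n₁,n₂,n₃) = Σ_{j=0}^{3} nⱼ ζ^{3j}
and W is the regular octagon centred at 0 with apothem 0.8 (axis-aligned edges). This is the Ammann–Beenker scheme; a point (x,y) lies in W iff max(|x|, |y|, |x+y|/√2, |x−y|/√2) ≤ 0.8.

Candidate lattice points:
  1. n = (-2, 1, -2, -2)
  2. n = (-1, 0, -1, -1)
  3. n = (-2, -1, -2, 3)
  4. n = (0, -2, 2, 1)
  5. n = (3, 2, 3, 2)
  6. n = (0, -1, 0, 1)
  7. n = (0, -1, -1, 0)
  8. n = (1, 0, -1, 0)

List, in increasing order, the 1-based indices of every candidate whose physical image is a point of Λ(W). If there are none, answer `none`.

Internal map: ζ^{3j} for j=0..3 gives (1,0), (−√2/2,√2/2), (0,−1), (√2/2,√2/2).
candidate 1: n = (-2, 1, -2, -2) → π⊥ ≈ (-4.12132, +1.29289); max(|x|,|y|,|x±y|/√2) = 4.12132 > 0.8 ⇒ ∉ W
candidate 2: n = (-1, 0, -1, -1) → π⊥ ≈ (-1.70711, +0.29289); max(|x|,|y|,|x±y|/√2) = 1.70711 > 0.8 ⇒ ∉ W
candidate 3: n = (-2, -1, -2, 3) → π⊥ ≈ (+0.82843, +3.41421); max(|x|,|y|,|x±y|/√2) = 3.41421 > 0.8 ⇒ ∉ W
candidate 4: n = (0, -2, 2, 1) → π⊥ ≈ (+2.12132, -2.70711); max(|x|,|y|,|x±y|/√2) = 3.41421 > 0.8 ⇒ ∉ W
candidate 5: n = (3, 2, 3, 2) → π⊥ ≈ (+3.00000, -0.17157); max(|x|,|y|,|x±y|/√2) = 3.00000 > 0.8 ⇒ ∉ W
candidate 6: n = (0, -1, 0, 1) → π⊥ ≈ (+1.41421, +0.00000); max(|x|,|y|,|x±y|/√2) = 1.41421 > 0.8 ⇒ ∉ W
candidate 7: n = (0, -1, -1, 0) → π⊥ ≈ (+0.70711, +0.29289); max(|x|,|y|,|x±y|/√2) = 0.70711 ≤ 0.8 ⇒ ∈ W
candidate 8: n = (1, 0, -1, 0) → π⊥ ≈ (+1.00000, +1.00000); max(|x|,|y|,|x±y|/√2) = 1.41421 > 0.8 ⇒ ∉ W

7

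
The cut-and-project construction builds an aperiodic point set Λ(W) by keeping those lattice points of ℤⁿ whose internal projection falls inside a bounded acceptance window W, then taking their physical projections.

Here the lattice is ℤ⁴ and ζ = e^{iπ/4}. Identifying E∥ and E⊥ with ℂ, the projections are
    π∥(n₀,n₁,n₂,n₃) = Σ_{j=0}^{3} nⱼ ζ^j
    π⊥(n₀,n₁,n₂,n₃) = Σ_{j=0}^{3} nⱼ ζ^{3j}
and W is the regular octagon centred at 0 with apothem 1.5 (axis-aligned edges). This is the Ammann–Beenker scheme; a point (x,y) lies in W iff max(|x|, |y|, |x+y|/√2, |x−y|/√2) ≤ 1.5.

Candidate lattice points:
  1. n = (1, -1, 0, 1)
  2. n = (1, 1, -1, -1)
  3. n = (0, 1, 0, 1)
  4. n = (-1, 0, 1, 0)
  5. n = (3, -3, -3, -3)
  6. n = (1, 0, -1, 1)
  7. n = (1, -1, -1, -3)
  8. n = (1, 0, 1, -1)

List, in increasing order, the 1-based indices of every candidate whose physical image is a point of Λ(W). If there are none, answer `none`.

2, 3, 4

Internal map: ζ^{3j} for j=0..3 gives (1,0), (−√2/2,√2/2), (0,−1), (√2/2,√2/2).
candidate 1: n = (1, -1, 0, 1) → π⊥ ≈ (+2.414214, +0.000000); max(|x|,|y|,|x±y|/√2) = 2.414214 > 1.5 ⇒ ∉ W
candidate 2: n = (1, 1, -1, -1) → π⊥ ≈ (-0.414214, +1.000000); max(|x|,|y|,|x±y|/√2) = 1.000000 ≤ 1.5 ⇒ ∈ W
candidate 3: n = (0, 1, 0, 1) → π⊥ ≈ (+0.000000, +1.414214); max(|x|,|y|,|x±y|/√2) = 1.414214 ≤ 1.5 ⇒ ∈ W
candidate 4: n = (-1, 0, 1, 0) → π⊥ ≈ (-1.000000, -1.000000); max(|x|,|y|,|x±y|/√2) = 1.414214 ≤ 1.5 ⇒ ∈ W
candidate 5: n = (3, -3, -3, -3) → π⊥ ≈ (+3.000000, -1.242641); max(|x|,|y|,|x±y|/√2) = 3.000000 > 1.5 ⇒ ∉ W
candidate 6: n = (1, 0, -1, 1) → π⊥ ≈ (+1.707107, +1.707107); max(|x|,|y|,|x±y|/√2) = 2.414214 > 1.5 ⇒ ∉ W
candidate 7: n = (1, -1, -1, -3) → π⊥ ≈ (-0.414214, -1.828427); max(|x|,|y|,|x±y|/√2) = 1.828427 > 1.5 ⇒ ∉ W
candidate 8: n = (1, 0, 1, -1) → π⊥ ≈ (+0.292893, -1.707107); max(|x|,|y|,|x±y|/√2) = 1.707107 > 1.5 ⇒ ∉ W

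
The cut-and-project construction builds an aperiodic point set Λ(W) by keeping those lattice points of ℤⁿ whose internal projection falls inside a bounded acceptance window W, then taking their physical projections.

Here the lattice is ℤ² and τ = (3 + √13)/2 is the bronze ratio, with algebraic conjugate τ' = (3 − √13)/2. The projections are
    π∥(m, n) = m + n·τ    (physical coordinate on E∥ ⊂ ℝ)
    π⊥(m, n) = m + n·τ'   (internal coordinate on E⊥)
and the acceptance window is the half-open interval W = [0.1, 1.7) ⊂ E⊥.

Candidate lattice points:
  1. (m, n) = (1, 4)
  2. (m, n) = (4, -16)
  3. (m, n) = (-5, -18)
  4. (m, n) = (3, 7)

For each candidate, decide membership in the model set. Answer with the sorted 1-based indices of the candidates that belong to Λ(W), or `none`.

3, 4

Numerically τ ≈ 3.302776 and τ' = −1/τ ≈ -0.302776.
candidate 1: (m,n)=(1,4) → π∥ = 1+4·τ ≈ 14.211103, π⊥ = 1+4·τ' ≈ -0.211103 ∉ [0.1, 1.7) ⇒ out
candidate 2: (m,n)=(4,-16) → π∥ = 4-16·τ ≈ -48.844410, π⊥ = 4-16·τ' ≈ 8.844410 ∉ [0.1, 1.7) ⇒ out
candidate 3: (m,n)=(-5,-18) → π∥ = -5-18·τ ≈ -64.449961, π⊥ = -5-18·τ' ≈ 0.449961 ∈ [0.1, 1.7) ⇒ IN Λ
candidate 4: (m,n)=(3,7) → π∥ = 3+7·τ ≈ 26.119429, π⊥ = 3+7·τ' ≈ 0.880571 ∈ [0.1, 1.7) ⇒ IN Λ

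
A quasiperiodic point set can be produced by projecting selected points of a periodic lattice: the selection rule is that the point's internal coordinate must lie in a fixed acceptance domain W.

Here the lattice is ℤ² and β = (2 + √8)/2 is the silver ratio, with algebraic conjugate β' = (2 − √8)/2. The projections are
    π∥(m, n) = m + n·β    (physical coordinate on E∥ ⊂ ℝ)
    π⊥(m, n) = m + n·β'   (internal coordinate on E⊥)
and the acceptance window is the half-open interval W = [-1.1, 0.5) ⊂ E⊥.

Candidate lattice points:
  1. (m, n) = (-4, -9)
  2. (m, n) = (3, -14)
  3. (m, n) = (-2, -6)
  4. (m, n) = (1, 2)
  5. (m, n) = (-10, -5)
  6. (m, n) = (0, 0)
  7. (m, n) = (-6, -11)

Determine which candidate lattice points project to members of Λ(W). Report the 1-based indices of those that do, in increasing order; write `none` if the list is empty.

Numerically β ≈ 2.414214 and β' = −1/β ≈ -0.414214.
candidate 1: (m,n)=(-4,-9) → π∥ = -4-9·β ≈ -25.727922, π⊥ = -4-9·β' ≈ -0.272078 ∈ [-1.1, 0.5) ⇒ IN Λ
candidate 2: (m,n)=(3,-14) → π∥ = 3-14·β ≈ -30.798990, π⊥ = 3-14·β' ≈ 8.798990 ∉ [-1.1, 0.5) ⇒ out
candidate 3: (m,n)=(-2,-6) → π∥ = -2-6·β ≈ -16.485281, π⊥ = -2-6·β' ≈ 0.485281 ∈ [-1.1, 0.5) ⇒ IN Λ
candidate 4: (m,n)=(1,2) → π∥ = 1+2·β ≈ 5.828427, π⊥ = 1+2·β' ≈ 0.171573 ∈ [-1.1, 0.5) ⇒ IN Λ
candidate 5: (m,n)=(-10,-5) → π∥ = -10-5·β ≈ -22.071068, π⊥ = -10-5·β' ≈ -7.928932 ∉ [-1.1, 0.5) ⇒ out
candidate 6: (m,n)=(0,0) → π∥ = 0+0·β ≈ 0.000000, π⊥ = 0+0·β' ≈ 0.000000 ∈ [-1.1, 0.5) ⇒ IN Λ
candidate 7: (m,n)=(-6,-11) → π∥ = -6-11·β ≈ -32.556349, π⊥ = -6-11·β' ≈ -1.443651 ∉ [-1.1, 0.5) ⇒ out

1, 3, 4, 6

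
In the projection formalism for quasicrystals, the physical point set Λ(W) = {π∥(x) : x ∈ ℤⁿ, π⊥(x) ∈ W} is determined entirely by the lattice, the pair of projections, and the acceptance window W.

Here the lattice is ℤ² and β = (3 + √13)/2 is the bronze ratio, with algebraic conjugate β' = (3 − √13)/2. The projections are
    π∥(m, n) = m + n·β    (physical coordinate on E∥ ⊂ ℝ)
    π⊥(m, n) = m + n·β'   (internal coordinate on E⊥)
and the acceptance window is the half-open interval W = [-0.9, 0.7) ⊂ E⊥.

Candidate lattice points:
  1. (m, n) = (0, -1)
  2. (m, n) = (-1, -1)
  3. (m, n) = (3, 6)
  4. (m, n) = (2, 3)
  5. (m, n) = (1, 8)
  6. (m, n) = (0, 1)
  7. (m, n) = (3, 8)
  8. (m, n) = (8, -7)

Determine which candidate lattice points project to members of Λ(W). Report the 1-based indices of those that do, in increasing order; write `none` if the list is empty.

Compute β' = (3−√13)/2 = -0.30278, so π⊥(m,n) = m -0.30278·n.
[1] lift (0,-1): star map gives 0.30278; window check -0.9 ≤ 0.30278 < 0.7 is true → IN Λ
[2] lift (-1,-1): star map gives -0.69722; window check -0.9 ≤ -0.69722 < 0.7 is true → IN Λ
[3] lift (3,6): star map gives 1.18335; window check -0.9 ≤ 1.18335 < 0.7 is false → out
[4] lift (2,3): star map gives 1.09167; window check -0.9 ≤ 1.09167 < 0.7 is false → out
[5] lift (1,8): star map gives -1.42221; window check -0.9 ≤ -1.42221 < 0.7 is false → out
[6] lift (0,1): star map gives -0.30278; window check -0.9 ≤ -0.30278 < 0.7 is true → IN Λ
[7] lift (3,8): star map gives 0.57779; window check -0.9 ≤ 0.57779 < 0.7 is true → IN Λ
[8] lift (8,-7): star map gives 10.11943; window check -0.9 ≤ 10.11943 < 0.7 is false → out

1, 2, 6, 7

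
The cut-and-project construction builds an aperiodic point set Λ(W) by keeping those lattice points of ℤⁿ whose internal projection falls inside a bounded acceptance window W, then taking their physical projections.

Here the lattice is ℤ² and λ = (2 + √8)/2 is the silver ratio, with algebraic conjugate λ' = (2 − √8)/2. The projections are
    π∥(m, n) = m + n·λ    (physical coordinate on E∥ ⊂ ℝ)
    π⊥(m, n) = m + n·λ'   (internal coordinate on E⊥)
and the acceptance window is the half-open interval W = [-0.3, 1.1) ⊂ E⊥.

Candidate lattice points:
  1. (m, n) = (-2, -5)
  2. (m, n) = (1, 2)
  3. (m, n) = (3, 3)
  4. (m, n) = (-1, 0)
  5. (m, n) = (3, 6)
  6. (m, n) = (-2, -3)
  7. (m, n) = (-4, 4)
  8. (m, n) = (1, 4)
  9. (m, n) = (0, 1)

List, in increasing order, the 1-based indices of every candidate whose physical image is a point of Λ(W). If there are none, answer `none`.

1, 2, 5

λ' = (2−√8)/2 ≈ -0.414214.
[1] lift (-2,-5): star map gives 0.071068; window check -0.3 ≤ 0.071068 < 1.1 is true → IN Λ
[2] lift (1,2): star map gives 0.171573; window check -0.3 ≤ 0.171573 < 1.1 is true → IN Λ
[3] lift (3,3): star map gives 1.757359; window check -0.3 ≤ 1.757359 < 1.1 is false → out
[4] lift (-1,0): star map gives -1.000000; window check -0.3 ≤ -1.000000 < 1.1 is false → out
[5] lift (3,6): star map gives 0.514719; window check -0.3 ≤ 0.514719 < 1.1 is true → IN Λ
[6] lift (-2,-3): star map gives -0.757359; window check -0.3 ≤ -0.757359 < 1.1 is false → out
[7] lift (-4,4): star map gives -5.656854; window check -0.3 ≤ -5.656854 < 1.1 is false → out
[8] lift (1,4): star map gives -0.656854; window check -0.3 ≤ -0.656854 < 1.1 is false → out
[9] lift (0,1): star map gives -0.414214; window check -0.3 ≤ -0.414214 < 1.1 is false → out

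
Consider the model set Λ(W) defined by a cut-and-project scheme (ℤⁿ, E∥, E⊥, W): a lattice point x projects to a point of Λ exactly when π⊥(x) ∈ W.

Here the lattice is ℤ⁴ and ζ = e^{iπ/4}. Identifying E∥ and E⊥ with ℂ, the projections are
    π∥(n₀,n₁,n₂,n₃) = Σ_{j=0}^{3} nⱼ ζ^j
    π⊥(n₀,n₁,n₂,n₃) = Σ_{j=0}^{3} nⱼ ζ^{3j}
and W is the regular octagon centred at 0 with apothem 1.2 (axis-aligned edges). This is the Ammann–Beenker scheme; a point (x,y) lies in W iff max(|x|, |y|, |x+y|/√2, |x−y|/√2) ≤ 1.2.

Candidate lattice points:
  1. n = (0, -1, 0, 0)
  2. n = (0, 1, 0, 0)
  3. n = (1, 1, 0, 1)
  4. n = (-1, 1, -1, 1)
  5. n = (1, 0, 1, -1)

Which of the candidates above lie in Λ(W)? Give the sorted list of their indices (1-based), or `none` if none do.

With ζ = e^{iπ/4} the internal vectors are ζ^0,ζ^3,ζ^6,ζ^9.
#1 (0, -1, 0, 0): internal (0.707107, -0.707107); octagon support 1.000000 vs apothem 1.2 → ∈ W
#2 (0, 1, 0, 0): internal (-0.707107, 0.707107); octagon support 1.000000 vs apothem 1.2 → ∈ W
#3 (1, 1, 0, 1): internal (1.000000, 1.414214); octagon support 1.707107 vs apothem 1.2 → ∉ W
#4 (-1, 1, -1, 1): internal (-1.000000, 2.414214); octagon support 2.414214 vs apothem 1.2 → ∉ W
#5 (1, 0, 1, -1): internal (0.292893, -1.707107); octagon support 1.707107 vs apothem 1.2 → ∉ W

1, 2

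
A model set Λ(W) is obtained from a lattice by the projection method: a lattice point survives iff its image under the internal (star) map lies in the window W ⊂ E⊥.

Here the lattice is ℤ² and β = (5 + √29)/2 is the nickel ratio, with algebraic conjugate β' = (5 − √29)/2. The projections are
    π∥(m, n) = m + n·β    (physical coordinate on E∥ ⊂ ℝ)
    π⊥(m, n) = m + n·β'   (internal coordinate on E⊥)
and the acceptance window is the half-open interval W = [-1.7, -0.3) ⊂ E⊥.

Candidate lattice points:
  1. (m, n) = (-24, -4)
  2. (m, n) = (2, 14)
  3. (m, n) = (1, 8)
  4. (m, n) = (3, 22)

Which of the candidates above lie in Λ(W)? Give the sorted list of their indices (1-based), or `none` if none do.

β' = (5−√29)/2 ≈ -0.192582.
#1 (-24,-4): internal coord -24 + (-4)·β' = -23.229670; -23.229670 ∉ [-1.7, -0.3) → out
#2 (2,14): internal coord 2 + (14)·β' = -0.696154; -0.696154 ∈ [-1.7, -0.3) → IN Λ
#3 (1,8): internal coord 1 + (8)·β' = -0.540659; -0.540659 ∈ [-1.7, -0.3) → IN Λ
#4 (3,22): internal coord 3 + (22)·β' = -1.236813; -1.236813 ∈ [-1.7, -0.3) → IN Λ

2, 3, 4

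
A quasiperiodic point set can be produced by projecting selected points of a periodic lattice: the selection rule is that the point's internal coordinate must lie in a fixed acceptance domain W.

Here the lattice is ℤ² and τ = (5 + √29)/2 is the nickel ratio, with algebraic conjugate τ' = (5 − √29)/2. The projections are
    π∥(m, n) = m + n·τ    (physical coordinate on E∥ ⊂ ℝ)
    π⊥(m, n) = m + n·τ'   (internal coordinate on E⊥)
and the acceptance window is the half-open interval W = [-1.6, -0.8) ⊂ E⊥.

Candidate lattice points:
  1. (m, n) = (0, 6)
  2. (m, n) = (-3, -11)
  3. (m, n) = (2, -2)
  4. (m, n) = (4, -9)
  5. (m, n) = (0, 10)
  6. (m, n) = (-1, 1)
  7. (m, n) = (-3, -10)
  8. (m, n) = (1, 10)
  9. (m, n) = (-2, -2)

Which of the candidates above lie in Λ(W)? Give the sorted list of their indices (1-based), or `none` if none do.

Numerically τ ≈ 5.19258 and τ' = −1/τ ≈ -0.19258.
candidate 1: (m,n)=(0,6) → π∥ = 0+6·τ ≈ 31.15549, π⊥ = 0+6·τ' ≈ -1.15549 ∈ [-1.6, -0.8) ⇒ IN Λ
candidate 2: (m,n)=(-3,-11) → π∥ = -3-11·τ ≈ -60.11841, π⊥ = -3-11·τ' ≈ -0.88159 ∈ [-1.6, -0.8) ⇒ IN Λ
candidate 3: (m,n)=(2,-2) → π∥ = 2-2·τ ≈ -8.38516, π⊥ = 2-2·τ' ≈ 2.38516 ∉ [-1.6, -0.8) ⇒ out
candidate 4: (m,n)=(4,-9) → π∥ = 4-9·τ ≈ -42.73324, π⊥ = 4-9·τ' ≈ 5.73324 ∉ [-1.6, -0.8) ⇒ out
candidate 5: (m,n)=(0,10) → π∥ = 0+10·τ ≈ 51.92582, π⊥ = 0+10·τ' ≈ -1.92582 ∉ [-1.6, -0.8) ⇒ out
candidate 6: (m,n)=(-1,1) → π∥ = -1+1·τ ≈ 4.19258, π⊥ = -1+1·τ' ≈ -1.19258 ∈ [-1.6, -0.8) ⇒ IN Λ
candidate 7: (m,n)=(-3,-10) → π∥ = -3-10·τ ≈ -54.92582, π⊥ = -3-10·τ' ≈ -1.07418 ∈ [-1.6, -0.8) ⇒ IN Λ
candidate 8: (m,n)=(1,10) → π∥ = 1+10·τ ≈ 52.92582, π⊥ = 1+10·τ' ≈ -0.92582 ∈ [-1.6, -0.8) ⇒ IN Λ
candidate 9: (m,n)=(-2,-2) → π∥ = -2-2·τ ≈ -12.38516, π⊥ = -2-2·τ' ≈ -1.61484 ∉ [-1.6, -0.8) ⇒ out

1, 2, 6, 7, 8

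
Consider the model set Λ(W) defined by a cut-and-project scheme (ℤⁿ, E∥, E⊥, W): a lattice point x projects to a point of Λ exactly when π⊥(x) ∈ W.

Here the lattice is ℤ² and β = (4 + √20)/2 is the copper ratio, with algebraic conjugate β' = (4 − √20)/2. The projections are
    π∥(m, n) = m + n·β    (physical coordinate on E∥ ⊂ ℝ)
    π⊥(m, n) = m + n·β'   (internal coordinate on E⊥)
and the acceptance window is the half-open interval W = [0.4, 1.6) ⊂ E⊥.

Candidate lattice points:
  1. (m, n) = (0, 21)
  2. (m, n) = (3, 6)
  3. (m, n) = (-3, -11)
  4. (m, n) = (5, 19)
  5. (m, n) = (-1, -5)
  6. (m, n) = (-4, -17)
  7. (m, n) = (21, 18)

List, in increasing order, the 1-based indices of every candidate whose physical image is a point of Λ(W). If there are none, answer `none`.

Compute β' = (4−√20)/2 = -0.23607, so π⊥(m,n) = m -0.23607·n.
[1] lift (0,21): star map gives -4.95743; window check 0.4 ≤ -4.95743 < 1.6 is false → out
[2] lift (3,6): star map gives 1.58359; window check 0.4 ≤ 1.58359 < 1.6 is true → IN Λ
[3] lift (-3,-11): star map gives -0.40325; window check 0.4 ≤ -0.40325 < 1.6 is false → out
[4] lift (5,19): star map gives 0.51471; window check 0.4 ≤ 0.51471 < 1.6 is true → IN Λ
[5] lift (-1,-5): star map gives 0.18034; window check 0.4 ≤ 0.18034 < 1.6 is false → out
[6] lift (-4,-17): star map gives 0.01316; window check 0.4 ≤ 0.01316 < 1.6 is false → out
[7] lift (21,18): star map gives 16.75078; window check 0.4 ≤ 16.75078 < 1.6 is false → out

2, 4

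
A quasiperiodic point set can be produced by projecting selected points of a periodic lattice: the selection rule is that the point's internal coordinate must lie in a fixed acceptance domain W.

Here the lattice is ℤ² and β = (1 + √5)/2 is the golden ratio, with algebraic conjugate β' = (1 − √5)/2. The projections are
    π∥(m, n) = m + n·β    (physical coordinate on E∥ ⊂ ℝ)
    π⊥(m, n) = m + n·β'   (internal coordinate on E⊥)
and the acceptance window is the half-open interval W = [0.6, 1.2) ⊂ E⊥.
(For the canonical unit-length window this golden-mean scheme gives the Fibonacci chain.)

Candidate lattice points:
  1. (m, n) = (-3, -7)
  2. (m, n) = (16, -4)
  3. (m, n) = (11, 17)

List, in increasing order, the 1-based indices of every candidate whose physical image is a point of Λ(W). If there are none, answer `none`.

β' = (1−√5)/2 ≈ -0.61803.
#1 (-3,-7): internal coord -3 + (-7)·β' = +1.32624; +1.32624 ∉ [0.6, 1.2) → out
#2 (16,-4): internal coord 16 + (-4)·β' = +18.47214; +18.47214 ∉ [0.6, 1.2) → out
#3 (11,17): internal coord 11 + (17)·β' = +0.49342; +0.49342 ∉ [0.6, 1.2) → out

none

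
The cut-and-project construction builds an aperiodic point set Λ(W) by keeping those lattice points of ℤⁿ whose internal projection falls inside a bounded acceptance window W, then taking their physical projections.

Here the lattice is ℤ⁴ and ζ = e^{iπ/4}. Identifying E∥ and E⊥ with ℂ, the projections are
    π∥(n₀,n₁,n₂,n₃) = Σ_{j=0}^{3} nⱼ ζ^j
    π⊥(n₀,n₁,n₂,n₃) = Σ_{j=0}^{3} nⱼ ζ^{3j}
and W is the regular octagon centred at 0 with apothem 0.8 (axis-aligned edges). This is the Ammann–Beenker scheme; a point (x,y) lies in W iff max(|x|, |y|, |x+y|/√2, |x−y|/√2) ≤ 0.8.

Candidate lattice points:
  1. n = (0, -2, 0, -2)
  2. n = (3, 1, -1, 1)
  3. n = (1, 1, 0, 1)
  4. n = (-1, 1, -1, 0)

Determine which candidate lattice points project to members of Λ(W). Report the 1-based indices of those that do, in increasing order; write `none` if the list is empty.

none

Internal map: ζ^{3j} for j=0..3 gives (1,0), (−√2/2,√2/2), (0,−1), (√2/2,√2/2).
candidate 1: n = (0, -2, 0, -2) → π⊥ ≈ (+0.000000, -2.828427); max(|x|,|y|,|x±y|/√2) = 2.828427 > 0.8 ⇒ ∉ W
candidate 2: n = (3, 1, -1, 1) → π⊥ ≈ (+3.000000, +2.414214); max(|x|,|y|,|x±y|/√2) = 3.828427 > 0.8 ⇒ ∉ W
candidate 3: n = (1, 1, 0, 1) → π⊥ ≈ (+1.000000, +1.414214); max(|x|,|y|,|x±y|/√2) = 1.707107 > 0.8 ⇒ ∉ W
candidate 4: n = (-1, 1, -1, 0) → π⊥ ≈ (-1.707107, +1.707107); max(|x|,|y|,|x±y|/√2) = 2.414214 > 0.8 ⇒ ∉ W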